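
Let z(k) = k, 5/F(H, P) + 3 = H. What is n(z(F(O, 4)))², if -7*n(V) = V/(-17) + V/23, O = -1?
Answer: 225/29964676 ≈ 7.5088e-6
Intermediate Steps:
F(H, P) = 5/(-3 + H)
n(V) = 6*V/2737 (n(V) = -(V/(-17) + V/23)/7 = -(V*(-1/17) + V*(1/23))/7 = -(-V/17 + V/23)/7 = -(-6)*V/2737 = 6*V/2737)
n(z(F(O, 4)))² = (6*(5/(-3 - 1))/2737)² = (6*(5/(-4))/2737)² = (6*(5*(-¼))/2737)² = ((6/2737)*(-5/4))² = (-15/5474)² = 225/29964676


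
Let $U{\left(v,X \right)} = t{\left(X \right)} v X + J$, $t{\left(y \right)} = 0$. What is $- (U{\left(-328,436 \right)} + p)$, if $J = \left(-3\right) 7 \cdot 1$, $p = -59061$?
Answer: $59082$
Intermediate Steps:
$J = -21$ ($J = \left(-21\right) 1 = -21$)
$U{\left(v,X \right)} = -21$ ($U{\left(v,X \right)} = 0 v X - 21 = 0 X - 21 = 0 - 21 = -21$)
$- (U{\left(-328,436 \right)} + p) = - (-21 - 59061) = \left(-1\right) \left(-59082\right) = 59082$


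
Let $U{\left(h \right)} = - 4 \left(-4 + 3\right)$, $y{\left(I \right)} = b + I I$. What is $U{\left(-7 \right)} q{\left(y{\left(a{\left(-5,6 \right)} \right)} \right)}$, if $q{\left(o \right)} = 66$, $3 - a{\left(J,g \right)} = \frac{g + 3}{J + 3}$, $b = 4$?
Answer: $264$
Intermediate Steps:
$a{\left(J,g \right)} = 3 - \frac{3 + g}{3 + J}$ ($a{\left(J,g \right)} = 3 - \frac{g + 3}{J + 3} = 3 - \frac{3 + g}{3 + J}$)
$y{\left(I \right)} = 4 + I^{2}$ ($y{\left(I \right)} = 4 + I I = 4 + I^{2}$)
$U{\left(h \right)} = 4$ ($U{\left(h \right)} = \left(-4\right) \left(-1\right) = 4$)
$U{\left(-7 \right)} q{\left(y{\left(a{\left(-5,6 \right)} \right)} \right)} = 4 \cdot 66 = 264$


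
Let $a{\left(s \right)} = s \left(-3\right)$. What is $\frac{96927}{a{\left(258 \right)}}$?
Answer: $- \frac{32309}{258} \approx -125.23$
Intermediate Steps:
$a{\left(s \right)} = - 3 s$
$\frac{96927}{a{\left(258 \right)}} = \frac{96927}{\left(-3\right) 258} = \frac{96927}{-774} = 96927 \left(- \frac{1}{774}\right) = - \frac{32309}{258}$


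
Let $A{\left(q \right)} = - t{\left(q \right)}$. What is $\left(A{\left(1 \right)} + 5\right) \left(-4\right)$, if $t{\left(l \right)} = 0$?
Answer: $-20$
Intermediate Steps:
$A{\left(q \right)} = 0$ ($A{\left(q \right)} = \left(-1\right) 0 = 0$)
$\left(A{\left(1 \right)} + 5\right) \left(-4\right) = \left(0 + 5\right) \left(-4\right) = 5 \left(-4\right) = -20$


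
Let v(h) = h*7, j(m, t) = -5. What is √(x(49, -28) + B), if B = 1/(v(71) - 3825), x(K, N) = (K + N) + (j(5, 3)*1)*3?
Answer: √259571/208 ≈ 2.4494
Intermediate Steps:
v(h) = 7*h
x(K, N) = -15 + K + N (x(K, N) = (K + N) - 5*1*3 = (K + N) - 5*3 = (K + N) - 15 = -15 + K + N)
B = -1/3328 (B = 1/(7*71 - 3825) = 1/(497 - 3825) = 1/(-3328) = -1/3328 ≈ -0.00030048)
√(x(49, -28) + B) = √((-15 + 49 - 28) - 1/3328) = √(6 - 1/3328) = √(19967/3328) = √259571/208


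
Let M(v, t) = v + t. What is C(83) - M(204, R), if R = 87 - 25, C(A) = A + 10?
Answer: -173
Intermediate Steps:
C(A) = 10 + A
R = 62
M(v, t) = t + v
C(83) - M(204, R) = (10 + 83) - (62 + 204) = 93 - 1*266 = 93 - 266 = -173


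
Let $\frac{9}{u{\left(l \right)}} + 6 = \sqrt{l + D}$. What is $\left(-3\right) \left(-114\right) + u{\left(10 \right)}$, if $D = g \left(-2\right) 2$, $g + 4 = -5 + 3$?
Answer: $315 - \frac{9 \sqrt{34}}{2} \approx 288.76$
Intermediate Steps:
$g = -6$ ($g = -4 + \left(-5 + 3\right) = -4 - 2 = -6$)
$D = 24$ ($D = \left(-6\right) \left(-2\right) 2 = 12 \cdot 2 = 24$)
$u{\left(l \right)} = \frac{9}{-6 + \sqrt{24 + l}}$ ($u{\left(l \right)} = \frac{9}{-6 + \sqrt{l + 24}} = \frac{9}{-6 + \sqrt{24 + l}}$)
$\left(-3\right) \left(-114\right) + u{\left(10 \right)} = \left(-3\right) \left(-114\right) + \frac{9}{-6 + \sqrt{24 + 10}} = 342 + \frac{9}{-6 + \sqrt{34}}$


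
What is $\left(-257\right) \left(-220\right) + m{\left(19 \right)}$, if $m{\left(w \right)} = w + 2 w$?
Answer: $56597$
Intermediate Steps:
$m{\left(w \right)} = 3 w$
$\left(-257\right) \left(-220\right) + m{\left(19 \right)} = \left(-257\right) \left(-220\right) + 3 \cdot 19 = 56540 + 57 = 56597$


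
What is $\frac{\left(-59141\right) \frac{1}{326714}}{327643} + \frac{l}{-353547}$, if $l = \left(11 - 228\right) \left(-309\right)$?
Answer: $- \frac{2392582171792511}{12615211623215598} \approx -0.18966$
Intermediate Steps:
$l = 67053$ ($l = \left(-217\right) \left(-309\right) = 67053$)
$\frac{\left(-59141\right) \frac{1}{326714}}{327643} + \frac{l}{-353547} = \frac{\left(-59141\right) \frac{1}{326714}}{327643} + \frac{67053}{-353547} = \left(-59141\right) \frac{1}{326714} \cdot \frac{1}{327643} + 67053 \left(- \frac{1}{353547}\right) = \left(- \frac{59141}{326714}\right) \frac{1}{327643} - \frac{22351}{117849} = - \frac{59141}{107045555102} - \frac{22351}{117849} = - \frac{2392582171792511}{12615211623215598}$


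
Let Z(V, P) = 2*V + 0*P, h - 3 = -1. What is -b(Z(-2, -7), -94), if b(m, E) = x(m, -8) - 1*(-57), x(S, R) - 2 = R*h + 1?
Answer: -44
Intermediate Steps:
h = 2 (h = 3 - 1 = 2)
x(S, R) = 3 + 2*R (x(S, R) = 2 + (R*2 + 1) = 2 + (2*R + 1) = 2 + (1 + 2*R) = 3 + 2*R)
Z(V, P) = 2*V (Z(V, P) = 2*V + 0 = 2*V)
b(m, E) = 44 (b(m, E) = (3 + 2*(-8)) - 1*(-57) = (3 - 16) + 57 = -13 + 57 = 44)
-b(Z(-2, -7), -94) = -1*44 = -44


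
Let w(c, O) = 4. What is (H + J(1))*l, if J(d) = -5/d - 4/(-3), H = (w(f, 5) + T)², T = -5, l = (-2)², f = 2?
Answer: -32/3 ≈ -10.667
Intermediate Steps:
l = 4
H = 1 (H = (4 - 5)² = (-1)² = 1)
J(d) = 4/3 - 5/d (J(d) = -5/d - 4*(-⅓) = -5/d + 4/3 = 4/3 - 5/d)
(H + J(1))*l = (1 + (4/3 - 5/1))*4 = (1 + (4/3 - 5*1))*4 = (1 + (4/3 - 5))*4 = (1 - 11/3)*4 = -8/3*4 = -32/3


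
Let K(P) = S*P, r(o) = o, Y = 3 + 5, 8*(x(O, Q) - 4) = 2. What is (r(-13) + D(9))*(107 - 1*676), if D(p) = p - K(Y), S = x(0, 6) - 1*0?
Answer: 21622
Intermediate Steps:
x(O, Q) = 17/4 (x(O, Q) = 4 + (⅛)*2 = 4 + ¼ = 17/4)
Y = 8
S = 17/4 (S = 17/4 - 1*0 = 17/4 + 0 = 17/4 ≈ 4.2500)
K(P) = 17*P/4
D(p) = -34 + p (D(p) = p - 17*8/4 = p - 1*34 = p - 34 = -34 + p)
(r(-13) + D(9))*(107 - 1*676) = (-13 + (-34 + 9))*(107 - 1*676) = (-13 - 25)*(107 - 676) = -38*(-569) = 21622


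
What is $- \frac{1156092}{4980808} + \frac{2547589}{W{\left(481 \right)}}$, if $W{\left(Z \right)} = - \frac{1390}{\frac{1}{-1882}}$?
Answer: $\frac{172584609317}{232673109140} \approx 0.74175$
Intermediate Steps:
$W{\left(Z \right)} = 2615980$ ($W{\left(Z \right)} = - \frac{1390}{- \frac{1}{1882}} = \left(-1390\right) \left(-1882\right) = 2615980$)
$- \frac{1156092}{4980808} + \frac{2547589}{W{\left(481 \right)}} = - \frac{1156092}{4980808} + \frac{2547589}{2615980} = \left(-1156092\right) \frac{1}{4980808} + 2547589 \cdot \frac{1}{2615980} = - \frac{41289}{177886} + \frac{2547589}{2615980} = \frac{172584609317}{232673109140}$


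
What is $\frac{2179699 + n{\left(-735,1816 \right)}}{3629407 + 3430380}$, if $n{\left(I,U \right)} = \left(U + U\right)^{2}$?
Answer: $\frac{15371123}{7059787} \approx 2.1773$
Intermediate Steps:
$n{\left(I,U \right)} = 4 U^{2}$ ($n{\left(I,U \right)} = \left(2 U\right)^{2} = 4 U^{2}$)
$\frac{2179699 + n{\left(-735,1816 \right)}}{3629407 + 3430380} = \frac{2179699 + 4 \cdot 1816^{2}}{3629407 + 3430380} = \frac{2179699 + 4 \cdot 3297856}{7059787} = \left(2179699 + 13191424\right) \frac{1}{7059787} = 15371123 \cdot \frac{1}{7059787} = \frac{15371123}{7059787}$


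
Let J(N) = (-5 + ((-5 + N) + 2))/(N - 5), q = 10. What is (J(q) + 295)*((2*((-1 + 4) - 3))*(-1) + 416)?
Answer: 614432/5 ≈ 1.2289e+5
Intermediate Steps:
J(N) = (-8 + N)/(-5 + N) (J(N) = (-5 + (-3 + N))/(-5 + N) = (-8 + N)/(-5 + N))
(J(q) + 295)*((2*((-1 + 4) - 3))*(-1) + 416) = ((-8 + 10)/(-5 + 10) + 295)*((2*((-1 + 4) - 3))*(-1) + 416) = (2/5 + 295)*((2*(3 - 3))*(-1) + 416) = ((⅕)*2 + 295)*((2*0)*(-1) + 416) = (⅖ + 295)*(0*(-1) + 416) = 1477*(0 + 416)/5 = (1477/5)*416 = 614432/5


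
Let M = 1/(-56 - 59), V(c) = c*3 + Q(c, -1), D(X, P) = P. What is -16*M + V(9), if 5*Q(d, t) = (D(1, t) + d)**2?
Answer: 4593/115 ≈ 39.939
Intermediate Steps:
Q(d, t) = (d + t)**2/5 (Q(d, t) = (t + d)**2/5 = (d + t)**2/5)
V(c) = 3*c + (-1 + c)**2/5 (V(c) = c*3 + (c - 1)**2/5 = 3*c + (-1 + c)**2/5)
M = -1/115 (M = 1/(-115) = -1/115 ≈ -0.0086956)
-16*M + V(9) = -16*(-1/115) + (3*9 + (-1 + 9)**2/5) = 16/115 + (27 + (1/5)*8**2) = 16/115 + (27 + (1/5)*64) = 16/115 + (27 + 64/5) = 16/115 + 199/5 = 4593/115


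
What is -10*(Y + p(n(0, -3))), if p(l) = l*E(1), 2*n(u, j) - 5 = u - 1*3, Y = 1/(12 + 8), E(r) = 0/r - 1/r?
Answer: 19/2 ≈ 9.5000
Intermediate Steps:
E(r) = -1/r (E(r) = 0 - 1/r = -1/r)
Y = 1/20 ≈ 0.050000
n(u, j) = 1 + u/2 (n(u, j) = 5/2 + (u - 1*3)/2 = 5/2 + (u - 3)/2 = 5/2 + (-3 + u)/2 = 5/2 + (-3/2 + u/2) = 1 + u/2)
p(l) = -l (p(l) = l*(-1/1) = l*(-1*1) = l*(-1) = -l)
-10*(Y + p(n(0, -3))) = -10*(1/20 - (1 + (1/2)*0)) = -10*(1/20 - (1 + 0)) = -10*(1/20 - 1*1) = -10*(1/20 - 1) = -10*(-19/20) = 19/2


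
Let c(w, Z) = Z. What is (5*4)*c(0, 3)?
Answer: 60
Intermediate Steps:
(5*4)*c(0, 3) = (5*4)*3 = 20*3 = 60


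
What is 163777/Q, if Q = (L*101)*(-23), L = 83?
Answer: -163777/192809 ≈ -0.84943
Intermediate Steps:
Q = -192809 (Q = (83*101)*(-23) = 8383*(-23) = -192809)
163777/Q = 163777/(-192809) = 163777*(-1/192809) = -163777/192809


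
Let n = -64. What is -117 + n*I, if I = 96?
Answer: -6261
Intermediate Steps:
-117 + n*I = -117 - 64*96 = -117 - 6144 = -6261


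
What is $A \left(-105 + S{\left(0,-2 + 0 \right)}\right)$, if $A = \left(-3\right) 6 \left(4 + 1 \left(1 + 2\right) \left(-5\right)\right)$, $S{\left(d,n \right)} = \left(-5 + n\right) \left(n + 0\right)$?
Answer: $-18018$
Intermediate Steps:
$S{\left(d,n \right)} = n \left(-5 + n\right)$ ($S{\left(d,n \right)} = \left(-5 + n\right) n = n \left(-5 + n\right)$)
$A = 198$ ($A = - 18 \left(4 + 1 \cdot 3 \left(-5\right)\right) = - 18 \left(4 + 1 \left(-15\right)\right) = - 18 \left(4 - 15\right) = \left(-18\right) \left(-11\right) = 198$)
$A \left(-105 + S{\left(0,-2 + 0 \right)}\right) = 198 \left(-105 + \left(-2 + 0\right) \left(-5 + \left(-2 + 0\right)\right)\right) = 198 \left(-105 - 2 \left(-5 - 2\right)\right) = 198 \left(-105 - -14\right) = 198 \left(-105 + 14\right) = 198 \left(-91\right) = -18018$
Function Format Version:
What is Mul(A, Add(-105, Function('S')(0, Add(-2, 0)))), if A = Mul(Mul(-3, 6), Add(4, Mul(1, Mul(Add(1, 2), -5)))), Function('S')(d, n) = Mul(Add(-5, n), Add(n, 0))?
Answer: -18018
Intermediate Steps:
Function('S')(d, n) = Mul(n, Add(-5, n)) (Function('S')(d, n) = Mul(Add(-5, n), n) = Mul(n, Add(-5, n)))
A = 198 (A = Mul(-18, Add(4, Mul(1, Mul(3, -5)))) = Mul(-18, Add(4, Mul(1, -15))) = Mul(-18, Add(4, -15)) = Mul(-18, -11) = 198)
Mul(A, Add(-105, Function('S')(0, Add(-2, 0)))) = Mul(198, Add(-105, Mul(Add(-2, 0), Add(-5, Add(-2, 0))))) = Mul(198, Add(-105, Mul(-2, Add(-5, -2)))) = Mul(198, Add(-105, Mul(-2, -7))) = Mul(198, Add(-105, 14)) = Mul(198, -91) = -18018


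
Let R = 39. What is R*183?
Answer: 7137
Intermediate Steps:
R*183 = 39*183 = 7137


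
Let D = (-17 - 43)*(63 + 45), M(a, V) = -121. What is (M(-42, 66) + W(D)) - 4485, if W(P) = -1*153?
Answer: -4759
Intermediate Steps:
D = -6480 (D = -60*108 = -6480)
W(P) = -153
(M(-42, 66) + W(D)) - 4485 = (-121 - 153) - 4485 = -274 - 4485 = -4759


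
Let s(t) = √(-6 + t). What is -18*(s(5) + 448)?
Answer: -8064 - 18*I ≈ -8064.0 - 18.0*I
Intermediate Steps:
-18*(s(5) + 448) = -18*(√(-6 + 5) + 448) = -18*(√(-1) + 448) = -18*(I + 448) = -18*(448 + I) = -8064 - 18*I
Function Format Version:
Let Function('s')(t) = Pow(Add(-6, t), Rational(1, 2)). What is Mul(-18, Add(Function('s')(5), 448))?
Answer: Add(-8064, Mul(-18, I)) ≈ Add(-8064.0, Mul(-18.000, I))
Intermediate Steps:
Mul(-18, Add(Function('s')(5), 448)) = Mul(-18, Add(Pow(Add(-6, 5), Rational(1, 2)), 448)) = Mul(-18, Add(Pow(-1, Rational(1, 2)), 448)) = Mul(-18, Add(I, 448)) = Mul(-18, Add(448, I)) = Add(-8064, Mul(-18, I))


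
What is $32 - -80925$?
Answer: $80957$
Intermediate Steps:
$32 - -80925 = 32 + 80925 = 80957$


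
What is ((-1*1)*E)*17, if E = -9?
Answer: 153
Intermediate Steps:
((-1*1)*E)*17 = (-1*1*(-9))*17 = -1*(-9)*17 = 9*17 = 153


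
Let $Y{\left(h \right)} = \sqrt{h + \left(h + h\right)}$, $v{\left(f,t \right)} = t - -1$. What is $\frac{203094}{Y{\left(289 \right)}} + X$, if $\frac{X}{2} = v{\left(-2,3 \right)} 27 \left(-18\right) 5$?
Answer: $-19440 + \frac{67698 \sqrt{3}}{17} \approx -12543.0$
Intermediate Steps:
$v{\left(f,t \right)} = 1 + t$ ($v{\left(f,t \right)} = t + 1 = 1 + t$)
$Y{\left(h \right)} = \sqrt{3} \sqrt{h}$ ($Y{\left(h \right)} = \sqrt{h + 2 h} = \sqrt{3 h} = \sqrt{3} \sqrt{h}$)
$X = -19440$ ($X = 2 \left(1 + 3\right) 27 \left(-18\right) 5 = 2 \cdot 4 \left(\left(-486\right) 5\right) = 2 \cdot 4 \left(-2430\right) = 2 \left(-9720\right) = -19440$)
$\frac{203094}{Y{\left(289 \right)}} + X = \frac{203094}{\sqrt{3} \sqrt{289}} - 19440 = \frac{203094}{\sqrt{3} \cdot 17} - 19440 = \frac{203094}{17 \sqrt{3}} - 19440 = 203094 \frac{\sqrt{3}}{51} - 19440 = \frac{67698 \sqrt{3}}{17} - 19440 = -19440 + \frac{67698 \sqrt{3}}{17}$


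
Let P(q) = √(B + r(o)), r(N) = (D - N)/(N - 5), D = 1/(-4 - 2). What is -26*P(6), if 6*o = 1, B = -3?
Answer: -26*I*√2465/29 ≈ -44.513*I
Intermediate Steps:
o = ⅙ (o = (⅙)*1 = ⅙ ≈ 0.16667)
D = -⅙ (D = 1/(-6) = -⅙ ≈ -0.16667)
r(N) = (-⅙ - N)/(-5 + N) (r(N) = (-⅙ - N)/(N - 5) = (-⅙ - N)/(-5 + N))
P(q) = I*√2465/29 (P(q) = √(-3 + (-⅙ - 1*⅙)/(-5 + ⅙)) = √(-3 + (-⅙ - ⅙)/(-29/6)) = √(-3 - 6/29*(-⅓)) = √(-3 + 2/29) = √(-85/29) = I*√2465/29)
-26*P(6) = -26*I*√2465/29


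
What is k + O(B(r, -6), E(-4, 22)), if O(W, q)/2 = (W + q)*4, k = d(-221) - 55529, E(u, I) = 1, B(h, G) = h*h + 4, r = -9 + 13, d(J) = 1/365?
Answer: -20206764/365 ≈ -55361.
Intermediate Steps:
d(J) = 1/365
r = 4
B(h, G) = 4 + h**2 (B(h, G) = h**2 + 4 = 4 + h**2)
k = -20268084/365 (k = 1/365 - 55529 = -20268084/365 ≈ -55529.)
O(W, q) = 8*W + 8*q (O(W, q) = 2*((W + q)*4) = 2*(4*W + 4*q) = 8*W + 8*q)
k + O(B(r, -6), E(-4, 22)) = -20268084/365 + (8*(4 + 4**2) + 8*1) = -20268084/365 + (8*(4 + 16) + 8) = -20268084/365 + (8*20 + 8) = -20268084/365 + (160 + 8) = -20268084/365 + 168 = -20206764/365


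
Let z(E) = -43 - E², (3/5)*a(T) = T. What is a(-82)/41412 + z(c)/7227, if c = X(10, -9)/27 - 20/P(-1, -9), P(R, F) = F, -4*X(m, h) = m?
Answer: -718362133/72726139332 ≈ -0.0098776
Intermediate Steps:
X(m, h) = -m/4
a(T) = 5*T/3
c = 115/54 (c = -¼*10/27 - 20/(-9) = -5/2*1/27 - 20*(-⅑) = -5/54 + 20/9 = 115/54 ≈ 2.1296)
a(-82)/41412 + z(c)/7227 = ((5/3)*(-82))/41412 + (-43 - (115/54)²)/7227 = -410/3*1/41412 + (-43 - 1*13225/2916)*(1/7227) = -205/62118 + (-43 - 13225/2916)*(1/7227) = -205/62118 - 138613/2916*1/7227 = -205/62118 - 138613/21073932 = -718362133/72726139332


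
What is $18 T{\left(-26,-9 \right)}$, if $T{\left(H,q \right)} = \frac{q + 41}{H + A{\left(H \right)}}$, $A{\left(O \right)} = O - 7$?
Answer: $- \frac{576}{59} \approx -9.7627$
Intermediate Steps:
$A{\left(O \right)} = -7 + O$
$T{\left(H,q \right)} = \frac{41 + q}{-7 + 2 H}$ ($T{\left(H,q \right)} = \frac{q + 41}{H + \left(-7 + H\right)} = \frac{41 + q}{-7 + 2 H}$)
$18 T{\left(-26,-9 \right)} = 18 \frac{41 - 9}{-7 + 2 \left(-26\right)} = 18 \frac{1}{-7 - 52} \cdot 32 = 18 \frac{1}{-59} \cdot 32 = 18 \left(\left(- \frac{1}{59}\right) 32\right) = 18 \left(- \frac{32}{59}\right) = - \frac{576}{59}$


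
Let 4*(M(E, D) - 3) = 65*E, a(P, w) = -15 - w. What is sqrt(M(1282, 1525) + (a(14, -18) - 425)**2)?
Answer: 101*sqrt(78)/2 ≈ 446.00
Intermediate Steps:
M(E, D) = 3 + 65*E/4 (M(E, D) = 3 + (65*E)/4 = 3 + 65*E/4)
sqrt(M(1282, 1525) + (a(14, -18) - 425)**2) = sqrt((3 + (65/4)*1282) + ((-15 - 1*(-18)) - 425)**2) = sqrt((3 + 41665/2) + ((-15 + 18) - 425)**2) = sqrt(41671/2 + (3 - 425)**2) = sqrt(41671/2 + (-422)**2) = sqrt(41671/2 + 178084) = sqrt(397839/2) = 101*sqrt(78)/2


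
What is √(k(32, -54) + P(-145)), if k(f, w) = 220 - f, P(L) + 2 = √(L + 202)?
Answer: √(186 + √57) ≈ 13.912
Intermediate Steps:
P(L) = -2 + √(202 + L) (P(L) = -2 + √(L + 202) = -2 + √(202 + L))
√(k(32, -54) + P(-145)) = √((220 - 1*32) + (-2 + √(202 - 145))) = √((220 - 32) + (-2 + √57)) = √(188 + (-2 + √57)) = √(186 + √57)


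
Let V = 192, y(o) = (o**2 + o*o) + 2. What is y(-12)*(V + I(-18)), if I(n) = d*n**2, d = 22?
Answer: 2122800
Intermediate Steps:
I(n) = 22*n**2
y(o) = 2 + 2*o**2 (y(o) = (o**2 + o**2) + 2 = 2*o**2 + 2 = 2 + 2*o**2)
y(-12)*(V + I(-18)) = (2 + 2*(-12)**2)*(192 + 22*(-18)**2) = (2 + 2*144)*(192 + 22*324) = (2 + 288)*(192 + 7128) = 290*7320 = 2122800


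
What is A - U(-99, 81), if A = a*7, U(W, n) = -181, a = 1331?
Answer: 9498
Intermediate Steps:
A = 9317 (A = 1331*7 = 9317)
A - U(-99, 81) = 9317 - 1*(-181) = 9317 + 181 = 9498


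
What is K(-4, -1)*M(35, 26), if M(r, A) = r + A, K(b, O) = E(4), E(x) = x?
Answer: 244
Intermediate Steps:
K(b, O) = 4
M(r, A) = A + r
K(-4, -1)*M(35, 26) = 4*(26 + 35) = 4*61 = 244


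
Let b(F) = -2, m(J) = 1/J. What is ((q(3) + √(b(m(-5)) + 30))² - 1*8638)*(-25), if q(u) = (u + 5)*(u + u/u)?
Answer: 189650 - 3200*√7 ≈ 1.8118e+5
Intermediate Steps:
q(u) = (1 + u)*(5 + u) (q(u) = (5 + u)*(u + 1) = (5 + u)*(1 + u) = (1 + u)*(5 + u))
((q(3) + √(b(m(-5)) + 30))² - 1*8638)*(-25) = (((5 + 3² + 6*3) + √(-2 + 30))² - 1*8638)*(-25) = (((5 + 9 + 18) + √28)² - 8638)*(-25) = ((32 + 2*√7)² - 8638)*(-25) = (-8638 + (32 + 2*√7)²)*(-25) = 215950 - 25*(32 + 2*√7)²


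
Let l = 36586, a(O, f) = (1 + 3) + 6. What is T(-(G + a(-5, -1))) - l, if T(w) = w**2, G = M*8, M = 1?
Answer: -36262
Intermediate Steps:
a(O, f) = 10 (a(O, f) = 4 + 6 = 10)
G = 8 (G = 1*8 = 8)
T(-(G + a(-5, -1))) - l = (-(8 + 10))**2 - 1*36586 = (-1*18)**2 - 36586 = (-18)**2 - 36586 = 324 - 36586 = -36262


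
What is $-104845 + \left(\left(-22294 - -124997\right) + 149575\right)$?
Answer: $147433$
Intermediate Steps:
$-104845 + \left(\left(-22294 - -124997\right) + 149575\right) = -104845 + \left(\left(-22294 + 124997\right) + 149575\right) = -104845 + \left(102703 + 149575\right) = -104845 + 252278 = 147433$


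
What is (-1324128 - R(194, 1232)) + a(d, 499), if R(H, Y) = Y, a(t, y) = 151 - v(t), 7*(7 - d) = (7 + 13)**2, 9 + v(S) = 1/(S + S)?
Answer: -930290393/702 ≈ -1.3252e+6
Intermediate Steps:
v(S) = -9 + 1/(2*S) (v(S) = -9 + 1/(S + S) = -9 + 1/(2*S))
d = -351/7 (d = 7 - (7 + 13)**2/7 = 7 - 1/7*20**2 = 7 - 1/7*400 = 7 - 400/7 = -351/7 ≈ -50.143)
a(t, y) = 160 - 1/(2*t) (a(t, y) = 151 - (-9 + 1/(2*t)) = 151 + (9 - 1/(2*t)) = 160 - 1/(2*t))
(-1324128 - R(194, 1232)) + a(d, 499) = (-1324128 - 1*1232) + (160 - 1/(2*(-351/7))) = (-1324128 - 1232) + (160 - 1/2*(-7/351)) = -1325360 + (160 + 7/702) = -1325360 + 112327/702 = -930290393/702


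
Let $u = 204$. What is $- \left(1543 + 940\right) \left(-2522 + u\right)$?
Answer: $5755594$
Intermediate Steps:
$- \left(1543 + 940\right) \left(-2522 + u\right) = - \left(1543 + 940\right) \left(-2522 + 204\right) = - 2483 \left(-2318\right) = \left(-1\right) \left(-5755594\right) = 5755594$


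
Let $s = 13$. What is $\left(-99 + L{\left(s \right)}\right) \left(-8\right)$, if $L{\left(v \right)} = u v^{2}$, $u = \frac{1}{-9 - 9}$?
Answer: $\frac{7804}{9} \approx 867.11$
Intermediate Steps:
$u = - \frac{1}{18}$ ($u = \frac{1}{-18} = - \frac{1}{18} \approx -0.055556$)
$L{\left(v \right)} = - \frac{v^{2}}{18}$
$\left(-99 + L{\left(s \right)}\right) \left(-8\right) = \left(-99 - \frac{13^{2}}{18}\right) \left(-8\right) = \left(-99 - \frac{169}{18}\right) \left(-8\right) = \left(- \frac{1951}{18}\right) \left(-8\right) = \frac{7804}{9}$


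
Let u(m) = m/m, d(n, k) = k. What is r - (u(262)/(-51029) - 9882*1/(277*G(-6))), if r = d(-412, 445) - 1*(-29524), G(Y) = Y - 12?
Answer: 423584789333/14135033 ≈ 29967.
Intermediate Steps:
G(Y) = -12 + Y
u(m) = 1
r = 29969 (r = 445 - 1*(-29524) = 445 + 29524 = 29969)
r - (u(262)/(-51029) - 9882*1/(277*G(-6))) = 29969 - (1/(-51029) - 9882*1/(277*(-12 - 6))) = 29969 - (1*(-1/51029) - 9882/(277*(-18))) = 29969 - (-1/51029 - 9882/(-4986)) = 29969 - (-1/51029 - 9882*(-1/4986)) = 29969 - (-1/51029 + 549/277) = 29969 - 1*28014644/14135033 = 29969 - 28014644/14135033 = 423584789333/14135033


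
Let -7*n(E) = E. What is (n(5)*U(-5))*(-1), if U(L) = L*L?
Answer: 125/7 ≈ 17.857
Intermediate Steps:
U(L) = L²
n(E) = -E/7
(n(5)*U(-5))*(-1) = (-⅐*5*(-5)²)*(-1) = -5/7*25*(-1) = -125/7*(-1) = 125/7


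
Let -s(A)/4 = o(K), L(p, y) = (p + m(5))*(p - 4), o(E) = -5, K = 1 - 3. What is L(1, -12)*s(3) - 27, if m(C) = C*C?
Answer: -1587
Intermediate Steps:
m(C) = C²
K = -2
L(p, y) = (-4 + p)*(25 + p) (L(p, y) = (p + 5²)*(p - 4) = (p + 25)*(-4 + p) = (25 + p)*(-4 + p) = (-4 + p)*(25 + p))
s(A) = 20 (s(A) = -4*(-5) = 20)
L(1, -12)*s(3) - 27 = (-100 + 1² + 21*1)*20 - 27 = (-100 + 1 + 21)*20 - 27 = -78*20 - 27 = -1560 - 27 = -1587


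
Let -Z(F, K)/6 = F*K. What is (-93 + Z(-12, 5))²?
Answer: 71289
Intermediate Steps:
Z(F, K) = -6*F*K
(-93 + Z(-12, 5))² = (-93 - 6*(-12)*5)² = (-93 + 360)² = 267² = 71289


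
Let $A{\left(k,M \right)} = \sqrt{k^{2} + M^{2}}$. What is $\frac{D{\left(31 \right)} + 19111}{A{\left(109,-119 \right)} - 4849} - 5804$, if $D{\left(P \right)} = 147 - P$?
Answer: $- \frac{136410380959}{23486759} - \frac{19227 \sqrt{26042}}{23486759} \approx -5808.1$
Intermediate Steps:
$A{\left(k,M \right)} = \sqrt{M^{2} + k^{2}}$
$\frac{D{\left(31 \right)} + 19111}{A{\left(109,-119 \right)} - 4849} - 5804 = \frac{\left(147 - 31\right) + 19111}{\sqrt{\left(-119\right)^{2} + 109^{2}} - 4849} - 5804 = \frac{\left(147 - 31\right) + 19111}{\sqrt{14161 + 11881} - 4849} - 5804 = \frac{116 + 19111}{\sqrt{26042} - 4849} - 5804 = \frac{19227}{-4849 + \sqrt{26042}} - 5804 = -5804 + \frac{19227}{-4849 + \sqrt{26042}}$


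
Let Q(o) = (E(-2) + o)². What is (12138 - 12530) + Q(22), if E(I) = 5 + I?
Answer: 233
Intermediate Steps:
Q(o) = (3 + o)² (Q(o) = ((5 - 2) + o)² = (3 + o)²)
(12138 - 12530) + Q(22) = (12138 - 12530) + (3 + 22)² = -392 + 25² = -392 + 625 = 233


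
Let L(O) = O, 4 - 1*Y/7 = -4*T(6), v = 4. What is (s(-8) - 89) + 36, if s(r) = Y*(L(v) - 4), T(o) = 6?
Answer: -53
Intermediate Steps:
Y = 196 (Y = 28 - (-28)*6 = 28 - 7*(-24) = 28 + 168 = 196)
s(r) = 0 (s(r) = 196*(4 - 4) = 196*0 = 0)
(s(-8) - 89) + 36 = (0 - 89) + 36 = -89 + 36 = -53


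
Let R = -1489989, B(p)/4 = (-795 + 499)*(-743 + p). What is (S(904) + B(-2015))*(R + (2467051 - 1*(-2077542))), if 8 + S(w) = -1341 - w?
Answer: 9967841810276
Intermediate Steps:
S(w) = -1349 - w (S(w) = -8 + (-1341 - w) = -1349 - w)
B(p) = 879712 - 1184*p (B(p) = 4*((-795 + 499)*(-743 + p)) = 4*(-296*(-743 + p)) = 4*(219928 - 296*p) = 879712 - 1184*p)
(S(904) + B(-2015))*(R + (2467051 - 1*(-2077542))) = ((-1349 - 1*904) + (879712 - 1184*(-2015)))*(-1489989 + (2467051 - 1*(-2077542))) = ((-1349 - 904) + (879712 + 2385760))*(-1489989 + (2467051 + 2077542)) = (-2253 + 3265472)*(-1489989 + 4544593) = 3263219*3054604 = 9967841810276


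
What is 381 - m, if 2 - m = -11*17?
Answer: 192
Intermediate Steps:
m = 189 (m = 2 - (-11)*17 = 2 - 1*(-187) = 2 + 187 = 189)
381 - m = 381 - 1*189 = 381 - 189 = 192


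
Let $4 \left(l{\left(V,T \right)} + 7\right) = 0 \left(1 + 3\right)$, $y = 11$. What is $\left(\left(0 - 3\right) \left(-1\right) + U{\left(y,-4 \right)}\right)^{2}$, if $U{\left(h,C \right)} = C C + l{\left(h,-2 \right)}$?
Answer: $144$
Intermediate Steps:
$l{\left(V,T \right)} = -7$ ($l{\left(V,T \right)} = -7 + \frac{0 \left(1 + 3\right)}{4} = -7 + \frac{0 \cdot 4}{4} = -7 + \frac{1}{4} \cdot 0 = -7 + 0 = -7$)
$U{\left(h,C \right)} = -7 + C^{2}$ ($U{\left(h,C \right)} = C C - 7 = C^{2} - 7 = -7 + C^{2}$)
$\left(\left(0 - 3\right) \left(-1\right) + U{\left(y,-4 \right)}\right)^{2} = \left(\left(0 - 3\right) \left(-1\right) - \left(7 - \left(-4\right)^{2}\right)\right)^{2} = \left(\left(-3\right) \left(-1\right) + \left(-7 + 16\right)\right)^{2} = \left(3 + 9\right)^{2} = 12^{2} = 144$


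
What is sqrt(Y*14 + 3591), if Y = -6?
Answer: sqrt(3507) ≈ 59.220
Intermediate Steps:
sqrt(Y*14 + 3591) = sqrt(-6*14 + 3591) = sqrt(-84 + 3591) = sqrt(3507)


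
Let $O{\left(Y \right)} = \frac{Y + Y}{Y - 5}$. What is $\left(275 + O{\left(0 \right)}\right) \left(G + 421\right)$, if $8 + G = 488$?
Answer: $247775$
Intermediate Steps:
$G = 480$ ($G = -8 + 488 = 480$)
$O{\left(Y \right)} = \frac{2 Y}{-5 + Y}$
$\left(275 + O{\left(0 \right)}\right) \left(G + 421\right) = \left(275 + 2 \cdot 0 \frac{1}{-5 + 0}\right) \left(480 + 421\right) = \left(275 + 2 \cdot 0 \frac{1}{-5}\right) 901 = \left(275 + 2 \cdot 0 \left(- \frac{1}{5}\right)\right) 901 = \left(275 + 0\right) 901 = 275 \cdot 901 = 247775$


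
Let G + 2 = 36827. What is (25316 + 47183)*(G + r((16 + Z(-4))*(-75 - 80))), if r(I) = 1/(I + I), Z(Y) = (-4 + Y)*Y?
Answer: 39726261971501/14880 ≈ 2.6698e+9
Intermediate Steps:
G = 36825 (G = -2 + 36827 = 36825)
Z(Y) = Y*(-4 + Y)
r(I) = 1/(2*I)
(25316 + 47183)*(G + r((16 + Z(-4))*(-75 - 80))) = (25316 + 47183)*(36825 + 1/(2*(((16 - 4*(-4 - 4))*(-75 - 80))))) = 72499*(36825 + 1/(2*(((16 - 4*(-8))*(-155))))) = 72499*(36825 + 1/(2*(((16 + 32)*(-155))))) = 72499*(36825 + 1/(2*((48*(-155))))) = 72499*(36825 + (1/2)/(-7440)) = 72499*(36825 + (1/2)*(-1/7440)) = 72499*(36825 - 1/14880) = 72499*(547955999/14880) = 39726261971501/14880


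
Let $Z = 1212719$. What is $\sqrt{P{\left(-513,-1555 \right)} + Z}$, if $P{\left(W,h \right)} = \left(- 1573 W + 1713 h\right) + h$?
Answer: $i \sqrt{645602} \approx 803.49 i$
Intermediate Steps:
$P{\left(W,h \right)} = - 1573 W + 1714 h$
$\sqrt{P{\left(-513,-1555 \right)} + Z} = \sqrt{\left(\left(-1573\right) \left(-513\right) + 1714 \left(-1555\right)\right) + 1212719} = \sqrt{\left(806949 - 2665270\right) + 1212719} = \sqrt{-1858321 + 1212719} = \sqrt{-645602} = i \sqrt{645602}$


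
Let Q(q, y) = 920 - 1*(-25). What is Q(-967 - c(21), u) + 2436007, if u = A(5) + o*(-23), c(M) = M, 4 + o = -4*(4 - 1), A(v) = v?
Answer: 2436952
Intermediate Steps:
o = -16 (o = -4 - 4*(4 - 1) = -4 - 4*3 = -4 - 12 = -16)
u = 373 (u = 5 - 16*(-23) = 5 + 368 = 373)
Q(q, y) = 945 (Q(q, y) = 920 + 25 = 945)
Q(-967 - c(21), u) + 2436007 = 945 + 2436007 = 2436952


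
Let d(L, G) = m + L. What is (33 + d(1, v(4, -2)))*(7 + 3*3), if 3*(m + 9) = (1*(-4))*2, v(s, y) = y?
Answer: 1072/3 ≈ 357.33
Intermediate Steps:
m = -35/3 (m = -9 + ((1*(-4))*2)/3 = -9 + (-4*2)/3 = -9 + (⅓)*(-8) = -9 - 8/3 = -35/3 ≈ -11.667)
d(L, G) = -35/3 + L
(33 + d(1, v(4, -2)))*(7 + 3*3) = (33 + (-35/3 + 1))*(7 + 3*3) = (33 - 32/3)*(7 + 9) = (67/3)*16 = 1072/3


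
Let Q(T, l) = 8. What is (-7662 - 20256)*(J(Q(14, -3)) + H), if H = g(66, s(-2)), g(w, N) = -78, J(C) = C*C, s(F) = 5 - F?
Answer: 390852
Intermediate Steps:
J(C) = C²
H = -78
(-7662 - 20256)*(J(Q(14, -3)) + H) = (-7662 - 20256)*(8² - 78) = -27918*(64 - 78) = -27918*(-14) = 390852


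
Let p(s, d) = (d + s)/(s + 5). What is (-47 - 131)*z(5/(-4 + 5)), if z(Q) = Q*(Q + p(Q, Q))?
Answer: -5340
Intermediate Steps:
p(s, d) = (d + s)/(5 + s)
z(Q) = Q*(Q + 2*Q/(5 + Q)) (z(Q) = Q*(Q + (Q + Q)/(5 + Q)) = Q*(Q + (2*Q)/(5 + Q)) = Q*(Q + 2*Q/(5 + Q)))
(-47 - 131)*z(5/(-4 + 5)) = (-47 - 131)*((5/(-4 + 5))²*(7 + 5/(-4 + 5))/(5 + 5/(-4 + 5))) = -178*(5/1)²*(7 + 5/1)/(5 + 5/1) = -178*(1*5)²*(7 + 1*5)/(5 + 1*5) = -178*5²*(7 + 5)/(5 + 5) = -4450*12/10 = -178*30 = -5340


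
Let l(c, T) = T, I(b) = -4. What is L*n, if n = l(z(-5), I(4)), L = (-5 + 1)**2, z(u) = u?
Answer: -64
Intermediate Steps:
L = 16 (L = (-4)**2 = 16)
n = -4
L*n = 16*(-4) = -64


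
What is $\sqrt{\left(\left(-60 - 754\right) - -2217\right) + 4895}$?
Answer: $\sqrt{6298} \approx 79.36$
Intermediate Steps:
$\sqrt{\left(\left(-60 - 754\right) - -2217\right) + 4895} = \sqrt{\left(-814 + 2217\right) + 4895} = \sqrt{1403 + 4895} = \sqrt{6298}$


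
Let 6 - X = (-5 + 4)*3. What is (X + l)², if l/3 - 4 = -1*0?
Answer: 441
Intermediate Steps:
X = 9 (X = 6 - (-5 + 4)*3 = 6 - (-1)*3 = 6 - 1*(-3) = 6 + 3 = 9)
l = 12 (l = 12 + 3*(-1*0) = 12 + 3*0 = 12 + 0 = 12)
(X + l)² = (9 + 12)² = 21² = 441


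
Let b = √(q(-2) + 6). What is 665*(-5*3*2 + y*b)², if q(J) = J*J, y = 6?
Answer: 837900 - 239400*√10 ≈ 80851.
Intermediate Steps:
q(J) = J²
b = √10 (b = √((-2)² + 6) = √(4 + 6) = √10 ≈ 3.1623)
665*(-5*3*2 + y*b)² = 665*(-5*3*2 + 6*√10)² = 665*(-15*2 + 6*√10)² = 665*(-30 + 6*√10)²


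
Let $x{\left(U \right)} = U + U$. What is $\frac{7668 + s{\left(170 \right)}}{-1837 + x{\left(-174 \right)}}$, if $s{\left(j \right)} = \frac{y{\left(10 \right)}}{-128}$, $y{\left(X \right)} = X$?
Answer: $- \frac{490747}{139840} \approx -3.5093$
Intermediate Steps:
$x{\left(U \right)} = 2 U$
$s{\left(j \right)} = - \frac{5}{64}$ ($s{\left(j \right)} = \frac{10}{-128} = 10 \left(- \frac{1}{128}\right) = - \frac{5}{64}$)
$\frac{7668 + s{\left(170 \right)}}{-1837 + x{\left(-174 \right)}} = \frac{7668 - \frac{5}{64}}{-1837 + 2 \left(-174\right)} = \frac{490747}{64 \left(-1837 - 348\right)} = \frac{490747}{64 \left(-2185\right)} = \frac{490747}{64} \left(- \frac{1}{2185}\right) = - \frac{490747}{139840}$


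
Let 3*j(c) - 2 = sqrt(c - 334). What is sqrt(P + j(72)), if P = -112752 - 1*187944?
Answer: sqrt(-2706258 + 3*I*sqrt(262))/3 ≈ 0.0049197 + 548.36*I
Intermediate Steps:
j(c) = 2/3 + sqrt(-334 + c)/3 (j(c) = 2/3 + sqrt(c - 334)/3 = 2/3 + sqrt(-334 + c)/3)
P = -300696 (P = -112752 - 187944 = -300696)
sqrt(P + j(72)) = sqrt(-300696 + (2/3 + sqrt(-334 + 72)/3)) = sqrt(-300696 + (2/3 + sqrt(-262)/3)) = sqrt(-300696 + (2/3 + (I*sqrt(262))/3)) = sqrt(-300696 + (2/3 + I*sqrt(262)/3)) = sqrt(-902086/3 + I*sqrt(262)/3)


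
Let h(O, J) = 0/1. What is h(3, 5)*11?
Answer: 0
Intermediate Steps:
h(O, J) = 0 (h(O, J) = 0*1 = 0)
h(3, 5)*11 = 0*11 = 0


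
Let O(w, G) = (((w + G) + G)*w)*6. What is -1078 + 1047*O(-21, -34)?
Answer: 11739980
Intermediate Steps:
O(w, G) = 6*w*(w + 2*G) (O(w, G) = (((G + w) + G)*w)*6 = ((w + 2*G)*w)*6 = (w*(w + 2*G))*6 = 6*w*(w + 2*G))
-1078 + 1047*O(-21, -34) = -1078 + 1047*(6*(-21)*(-21 + 2*(-34))) = -1078 + 1047*(6*(-21)*(-21 - 68)) = -1078 + 1047*(6*(-21)*(-89)) = -1078 + 1047*11214 = -1078 + 11741058 = 11739980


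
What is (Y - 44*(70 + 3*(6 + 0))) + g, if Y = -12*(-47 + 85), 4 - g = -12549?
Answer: 8225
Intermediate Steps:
g = 12553 (g = 4 - 1*(-12549) = 4 + 12549 = 12553)
Y = -456 (Y = -12*38 = -456)
(Y - 44*(70 + 3*(6 + 0))) + g = (-456 - 44*(70 + 3*(6 + 0))) + 12553 = (-456 - 44*(70 + 3*6)) + 12553 = (-456 - 44*(70 + 18)) + 12553 = (-456 - 44*88) + 12553 = (-456 - 3872) + 12553 = -4328 + 12553 = 8225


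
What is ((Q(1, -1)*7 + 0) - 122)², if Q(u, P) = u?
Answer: 13225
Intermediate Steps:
((Q(1, -1)*7 + 0) - 122)² = ((1*7 + 0) - 122)² = ((7 + 0) - 122)² = (7 - 122)² = (-115)² = 13225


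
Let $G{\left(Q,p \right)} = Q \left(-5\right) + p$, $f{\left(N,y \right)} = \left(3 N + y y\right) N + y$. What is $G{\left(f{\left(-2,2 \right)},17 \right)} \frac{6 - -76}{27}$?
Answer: $- \frac{1066}{27} \approx -39.482$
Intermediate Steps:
$f{\left(N,y \right)} = y + N \left(y^{2} + 3 N\right)$ ($f{\left(N,y \right)} = \left(3 N + y^{2}\right) N + y = \left(y^{2} + 3 N\right) N + y = N \left(y^{2} + 3 N\right) + y = y + N \left(y^{2} + 3 N\right)$)
$G{\left(Q,p \right)} = p - 5 Q$ ($G{\left(Q,p \right)} = - 5 Q + p = p - 5 Q$)
$G{\left(f{\left(-2,2 \right)},17 \right)} \frac{6 - -76}{27} = \left(17 - 5 \left(2 + 3 \left(-2\right)^{2} - 2 \cdot 2^{2}\right)\right) \frac{6 - -76}{27} = \left(17 - 5 \left(2 + 3 \cdot 4 - 8\right)\right) \left(6 + 76\right) \frac{1}{27} = \left(17 - 5 \left(2 + 12 - 8\right)\right) 82 \cdot \frac{1}{27} = \left(17 - 30\right) \frac{82}{27} = \left(-13\right) \frac{82}{27} = - \frac{1066}{27}$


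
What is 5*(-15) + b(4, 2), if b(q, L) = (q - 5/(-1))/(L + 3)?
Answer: -366/5 ≈ -73.200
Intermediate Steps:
b(q, L) = (5 + q)/(3 + L) (b(q, L) = (q - 5*(-1))/(3 + L) = (q + 5)/(3 + L) = (5 + q)/(3 + L))
5*(-15) + b(4, 2) = 5*(-15) + (5 + 4)/(3 + 2) = -75 + 9/5 = -366/5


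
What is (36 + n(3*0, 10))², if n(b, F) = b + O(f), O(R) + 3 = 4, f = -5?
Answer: 1369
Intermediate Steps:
O(R) = 1 (O(R) = -3 + 4 = 1)
n(b, F) = 1 + b (n(b, F) = b + 1 = 1 + b)
(36 + n(3*0, 10))² = (36 + (1 + 3*0))² = (36 + (1 + 0))² = (36 + 1)² = 37² = 1369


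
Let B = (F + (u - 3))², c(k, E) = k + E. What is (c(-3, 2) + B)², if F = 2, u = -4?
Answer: 576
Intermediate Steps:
c(k, E) = E + k
B = 25 (B = (2 + (-4 - 3))² = (2 - 7)² = (-5)² = 25)
(c(-3, 2) + B)² = ((2 - 3) + 25)² = (-1 + 25)² = 24² = 576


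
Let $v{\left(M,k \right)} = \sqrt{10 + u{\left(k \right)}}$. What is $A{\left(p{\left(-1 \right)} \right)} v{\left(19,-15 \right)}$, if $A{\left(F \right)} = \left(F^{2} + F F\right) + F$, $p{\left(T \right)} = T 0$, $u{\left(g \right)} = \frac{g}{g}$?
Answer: $0$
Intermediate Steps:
$u{\left(g \right)} = 1$
$p{\left(T \right)} = 0$
$v{\left(M,k \right)} = \sqrt{11}$ ($v{\left(M,k \right)} = \sqrt{10 + 1} = \sqrt{11}$)
$A{\left(F \right)} = F + 2 F^{2}$ ($A{\left(F \right)} = \left(F^{2} + F^{2}\right) + F = 2 F^{2} + F = F + 2 F^{2}$)
$A{\left(p{\left(-1 \right)} \right)} v{\left(19,-15 \right)} = 0 \left(1 + 2 \cdot 0\right) \sqrt{11} = 0 \left(1 + 0\right) \sqrt{11} = 0 \cdot 1 \sqrt{11} = 0 \sqrt{11} = 0$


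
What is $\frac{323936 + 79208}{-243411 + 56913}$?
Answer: $- \frac{201572}{93249} \approx -2.1617$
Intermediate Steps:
$\frac{323936 + 79208}{-243411 + 56913} = \frac{403144}{-186498} = 403144 \left(- \frac{1}{186498}\right) = - \frac{201572}{93249}$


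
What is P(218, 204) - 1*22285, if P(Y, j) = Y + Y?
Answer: -21849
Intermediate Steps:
P(Y, j) = 2*Y
P(218, 204) - 1*22285 = 2*218 - 1*22285 = 436 - 22285 = -21849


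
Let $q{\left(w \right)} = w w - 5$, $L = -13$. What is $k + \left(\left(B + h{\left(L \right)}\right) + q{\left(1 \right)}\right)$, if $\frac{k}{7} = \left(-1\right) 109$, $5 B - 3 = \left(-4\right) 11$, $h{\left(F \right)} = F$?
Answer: $- \frac{3941}{5} \approx -788.2$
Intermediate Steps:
$q{\left(w \right)} = -5 + w^{2}$ ($q{\left(w \right)} = w^{2} - 5 = -5 + w^{2}$)
$B = - \frac{41}{5}$ ($B = \frac{3}{5} + \frac{\left(-4\right) 11}{5} = \frac{3}{5} + \frac{1}{5} \left(-44\right) = \frac{3}{5} - \frac{44}{5} = - \frac{41}{5} \approx -8.2$)
$k = -763$ ($k = 7 \left(\left(-1\right) 109\right) = 7 \left(-109\right) = -763$)
$k + \left(\left(B + h{\left(L \right)}\right) + q{\left(1 \right)}\right) = -763 - \left(\frac{131}{5} - 1\right) = -763 + \left(- \frac{106}{5} + \left(-5 + 1\right)\right) = -763 - \frac{126}{5} = - \frac{3941}{5}$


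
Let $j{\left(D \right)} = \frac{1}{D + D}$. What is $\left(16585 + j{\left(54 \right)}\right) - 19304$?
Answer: $- \frac{293651}{108} \approx -2719.0$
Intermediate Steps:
$j{\left(D \right)} = \frac{1}{2 D}$
$\left(16585 + j{\left(54 \right)}\right) - 19304 = \left(16585 + \frac{1}{2 \cdot 54}\right) - 19304 = \left(16585 + \frac{1}{2} \cdot \frac{1}{54}\right) - 19304 = \left(16585 + \frac{1}{108}\right) - 19304 = \frac{1791181}{108} - 19304 = - \frac{293651}{108}$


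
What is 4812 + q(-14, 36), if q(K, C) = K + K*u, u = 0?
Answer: 4798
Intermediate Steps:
q(K, C) = K (q(K, C) = K + K*0 = K + 0 = K)
4812 + q(-14, 36) = 4812 - 14 = 4798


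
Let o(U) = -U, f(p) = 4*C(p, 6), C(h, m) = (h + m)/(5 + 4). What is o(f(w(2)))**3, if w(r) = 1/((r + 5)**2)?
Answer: -1643032000/85766121 ≈ -19.157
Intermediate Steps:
C(h, m) = h/9 + m/9 (C(h, m) = (h + m)/9 = (h + m)*(1/9) = h/9 + m/9)
w(r) = (5 + r)**(-2) (w(r) = 1/((5 + r)**2) = (5 + r)**(-2))
f(p) = 8/3 + 4*p/9 (f(p) = 4*(p/9 + (1/9)*6) = 4*(p/9 + 2/3) = 4*(2/3 + p/9) = 8/3 + 4*p/9)
o(f(w(2)))**3 = (-(8/3 + 4/(9*(5 + 2)**2)))**3 = (-(8/3 + (4/9)/7**2))**3 = (-(8/3 + (4/9)*(1/49)))**3 = (-(8/3 + 4/441))**3 = (-1*1180/441)**3 = (-1180/441)**3 = -1643032000/85766121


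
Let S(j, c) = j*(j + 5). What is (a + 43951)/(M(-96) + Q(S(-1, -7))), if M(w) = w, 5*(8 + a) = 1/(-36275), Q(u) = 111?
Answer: 7970161624/2720625 ≈ 2929.5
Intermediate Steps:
S(j, c) = j*(5 + j)
a = -1451001/181375 (a = -8 + (⅕)/(-36275) = -8 + (⅕)*(-1/36275) = -8 - 1/181375 = -1451001/181375 ≈ -8.0000)
(a + 43951)/(M(-96) + Q(S(-1, -7))) = (-1451001/181375 + 43951)/(-96 + 111) = (7970161624/181375)/15 = (7970161624/181375)*(1/15) = 7970161624/2720625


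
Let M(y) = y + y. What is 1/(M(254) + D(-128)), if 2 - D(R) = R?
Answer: 1/638 ≈ 0.0015674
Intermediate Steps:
D(R) = 2 - R
M(y) = 2*y
1/(M(254) + D(-128)) = 1/(2*254 + (2 - 1*(-128))) = 1/(508 + (2 + 128)) = 1/(508 + 130) = 1/638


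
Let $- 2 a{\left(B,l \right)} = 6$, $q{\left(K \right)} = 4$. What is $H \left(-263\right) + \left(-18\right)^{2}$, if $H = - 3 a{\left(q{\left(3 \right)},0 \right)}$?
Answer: $-2043$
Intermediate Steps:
$a{\left(B,l \right)} = -3$ ($a{\left(B,l \right)} = \left(- \frac{1}{2}\right) 6 = -3$)
$H = 9$ ($H = \left(-3\right) \left(-3\right) = 9$)
$H \left(-263\right) + \left(-18\right)^{2} = 9 \left(-263\right) + \left(-18\right)^{2} = -2367 + 324 = -2043$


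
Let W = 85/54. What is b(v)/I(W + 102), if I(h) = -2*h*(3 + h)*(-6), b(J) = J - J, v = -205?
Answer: 0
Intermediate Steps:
W = 85/54 (W = 85*(1/54) = 85/54 ≈ 1.5741)
b(J) = 0
I(h) = 12*h*(3 + h) (I(h) = -2*h*(3 + h)*(-6) = 12*h*(3 + h))
b(v)/I(W + 102) = 0/((12*(85/54 + 102)*(3 + (85/54 + 102)))) = 0/((12*(5593/54)*(3 + 5593/54))) = 0/((12*(5593/54)*(5755/54))) = 0/(32187715/243) = 0*(243/32187715) = 0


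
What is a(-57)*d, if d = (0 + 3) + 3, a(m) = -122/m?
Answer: 244/19 ≈ 12.842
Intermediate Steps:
d = 6 (d = 3 + 3 = 6)
a(-57)*d = -122/(-57)*6 = -122*(-1/57)*6 = (122/57)*6 = 244/19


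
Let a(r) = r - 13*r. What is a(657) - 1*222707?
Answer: -230591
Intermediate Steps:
a(r) = -12*r
a(657) - 1*222707 = -12*657 - 1*222707 = -7884 - 222707 = -230591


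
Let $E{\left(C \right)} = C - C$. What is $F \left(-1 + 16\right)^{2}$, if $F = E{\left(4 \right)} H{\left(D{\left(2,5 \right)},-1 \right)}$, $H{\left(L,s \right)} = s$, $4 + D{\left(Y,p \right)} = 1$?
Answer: $0$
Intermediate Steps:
$D{\left(Y,p \right)} = -3$ ($D{\left(Y,p \right)} = -4 + 1 = -3$)
$E{\left(C \right)} = 0$
$F = 0$ ($F = 0 \left(-1\right) = 0$)
$F \left(-1 + 16\right)^{2} = 0 \left(-1 + 16\right)^{2} = 0 \cdot 15^{2} = 0 \cdot 225 = 0$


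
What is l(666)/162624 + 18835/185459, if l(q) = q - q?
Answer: 18835/185459 ≈ 0.10156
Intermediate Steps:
l(q) = 0
l(666)/162624 + 18835/185459 = 0/162624 + 18835/185459 = 0*(1/162624) + 18835*(1/185459) = 0 + 18835/185459 = 18835/185459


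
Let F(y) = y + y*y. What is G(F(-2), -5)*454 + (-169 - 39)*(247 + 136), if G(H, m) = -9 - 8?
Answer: -87382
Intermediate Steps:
F(y) = y + y²
G(H, m) = -17
G(F(-2), -5)*454 + (-169 - 39)*(247 + 136) = -17*454 + (-169 - 39)*(247 + 136) = -7718 - 208*383 = -7718 - 79664 = -87382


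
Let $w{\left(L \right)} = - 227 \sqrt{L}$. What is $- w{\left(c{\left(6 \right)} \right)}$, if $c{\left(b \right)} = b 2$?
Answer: $454 \sqrt{3} \approx 786.35$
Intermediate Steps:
$c{\left(b \right)} = 2 b$
$- w{\left(c{\left(6 \right)} \right)} = - \left(-227\right) \sqrt{2 \cdot 6} = - \left(-227\right) \sqrt{12} = - \left(-227\right) 2 \sqrt{3} = - \left(-454\right) \sqrt{3} = 454 \sqrt{3}$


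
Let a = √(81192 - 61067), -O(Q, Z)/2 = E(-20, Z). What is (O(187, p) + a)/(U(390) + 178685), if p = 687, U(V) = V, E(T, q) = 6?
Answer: -12/179075 + √805/35815 ≈ 0.00072519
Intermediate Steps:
O(Q, Z) = -12 (O(Q, Z) = -2*6 = -12)
a = 5*√805 (a = √20125 = 5*√805 ≈ 141.86)
(O(187, p) + a)/(U(390) + 178685) = (-12 + 5*√805)/(390 + 178685) = (-12 + 5*√805)/179075 = (-12 + 5*√805)*(1/179075) = -12/179075 + √805/35815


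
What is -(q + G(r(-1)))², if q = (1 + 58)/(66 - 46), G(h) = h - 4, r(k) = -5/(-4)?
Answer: -1/25 ≈ -0.040000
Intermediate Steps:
r(k) = 5/4 (r(k) = -5*(-¼) = 5/4)
G(h) = -4 + h
q = 59/20 ≈ 2.9500
-(q + G(r(-1)))² = -(59/20 + (-4 + 5/4))² = -(59/20 - 11/4)² = -(⅕)² = -1*1/25 = -1/25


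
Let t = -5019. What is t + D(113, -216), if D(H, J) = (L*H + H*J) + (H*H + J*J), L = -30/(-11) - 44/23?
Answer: 7612772/253 ≈ 30090.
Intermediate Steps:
L = 206/253 (L = -30*(-1/11) - 44*1/23 = 30/11 - 44/23 = 206/253 ≈ 0.81423)
D(H, J) = H² + J² + 206*H/253 + H*J (D(H, J) = (206*H/253 + H*J) + (H*H + J*J) = (206*H/253 + H*J) + (H² + J²) = H² + J² + 206*H/253 + H*J)
t + D(113, -216) = -5019 + (113² + (-216)² + (206/253)*113 + 113*(-216)) = -5019 + (12769 + 46656 + 23278/253 - 24408) = -5019 + 8882579/253 = 7612772/253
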